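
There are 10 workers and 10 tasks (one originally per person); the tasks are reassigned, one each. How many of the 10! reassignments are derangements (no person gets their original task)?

1334961

The subfactorial !10 = [10!/e] (nearest integer).
10! = 3628800, and 3628800/e ≈ 1334960.92, so !10 = 1334961.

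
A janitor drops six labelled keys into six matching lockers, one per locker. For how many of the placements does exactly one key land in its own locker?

Choose which one of the 6 is fixed: C(6,1) = 6.
The remaining 5 must be deranged: !5 = 44.
Total: 6 × 44 = 264.

264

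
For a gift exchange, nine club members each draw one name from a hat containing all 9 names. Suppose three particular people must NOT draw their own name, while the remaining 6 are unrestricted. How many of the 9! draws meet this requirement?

256320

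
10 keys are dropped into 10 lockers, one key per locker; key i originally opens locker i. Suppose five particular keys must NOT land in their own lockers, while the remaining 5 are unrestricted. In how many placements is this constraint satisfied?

2170680

Let A_j be the event that the j-th constrained one is fixed. By inclusion-exclusion over the 5 events:
Σ_{j=0}^{5} (-1)^j C(5,j)(10-j)!
= C(5,0)·10! - C(5,1)·9! + C(5,2)·8! - C(5,3)·7! + C(5,4)·6! - C(5,5)·5!
= 3628800 - 1814400 + 403200 - 50400 + 3600 - 120
= 2170680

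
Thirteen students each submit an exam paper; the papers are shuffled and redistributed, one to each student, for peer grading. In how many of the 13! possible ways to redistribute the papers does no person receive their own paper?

Use !n = n·!(n-1) + (-1)^n.
!13 = 13·176214841 - 1 = 2290792932

2290792932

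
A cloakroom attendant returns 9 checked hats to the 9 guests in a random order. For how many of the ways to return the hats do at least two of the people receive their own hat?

# with exactly i fixed is C(9,i)·!(9-i); sum over i=2..9:
  i=2: C(9,2)·!7 = 36·1854 = 66744
  i=3: C(9,3)·!6 = 84·265 = 22260
  i=4: C(9,4)·!5 = 126·44 = 5544
  i=5: C(9,5)·!4 = 126·9 = 1134
  i=6: C(9,6)·!3 = 84·2 = 168
  i=7: C(9,7)·!2 = 36·1 = 36
  i=8: C(9,8)·!1 = 9·0 = 0
  i=9: C(9,9)·!0 = 1·1 = 1
Total = 95887.

95887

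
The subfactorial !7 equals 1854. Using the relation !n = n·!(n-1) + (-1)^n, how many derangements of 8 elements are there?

!8 = 8·1854 + 1 = 14833.

14833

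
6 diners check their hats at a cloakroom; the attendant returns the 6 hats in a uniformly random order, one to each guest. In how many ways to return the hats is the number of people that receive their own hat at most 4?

719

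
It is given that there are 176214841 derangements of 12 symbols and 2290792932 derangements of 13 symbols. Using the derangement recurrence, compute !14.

!14 = (14-1)·(!13 + !12) = 13·(2290792932 + 176214841) = 13·2467007773 = 32071101049.

32071101049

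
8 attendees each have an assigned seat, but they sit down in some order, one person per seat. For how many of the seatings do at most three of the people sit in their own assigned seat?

Sum C(8,i)·!(8-i) for i = 0..3:
  i=0: C(8,0)·!8 = 1·14833 = 14833
  i=1: C(8,1)·!7 = 8·1854 = 14832
  i=2: C(8,2)·!6 = 28·265 = 7420
  i=3: C(8,3)·!5 = 56·44 = 2464
Total = 39549.

39549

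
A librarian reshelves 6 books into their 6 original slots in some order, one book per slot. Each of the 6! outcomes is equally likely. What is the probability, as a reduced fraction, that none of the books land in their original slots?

53/144

Favorable outcomes: !6 = 265.
Total outcomes: 6! = 720.
Probability = 265/720 = 53/144.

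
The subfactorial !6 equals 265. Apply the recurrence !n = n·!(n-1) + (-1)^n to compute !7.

1854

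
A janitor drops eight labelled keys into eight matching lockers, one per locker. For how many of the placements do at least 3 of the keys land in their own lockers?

Sum C(8,i)·!(8-i) for i = 3..8:
  i=3: C(8,3)·!5 = 56·44 = 2464
  i=4: C(8,4)·!4 = 70·9 = 630
  i=5: C(8,5)·!3 = 56·2 = 112
  i=6: C(8,6)·!2 = 28·1 = 28
  i=7: C(8,7)·!1 = 8·0 = 0
  i=8: C(8,8)·!0 = 1·1 = 1
Total = 3235.

3235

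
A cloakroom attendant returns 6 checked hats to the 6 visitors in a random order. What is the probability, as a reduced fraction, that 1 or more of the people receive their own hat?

91/144

Favorable outcomes: Σ_{i≥1} C(6,i)·!(6-i) = 6·44 + 15·9 + 20·2 + 15·1 + 6·0 + 1·1 = 455.
Total outcomes: 6! = 720.
Probability = 455/720 = 91/144.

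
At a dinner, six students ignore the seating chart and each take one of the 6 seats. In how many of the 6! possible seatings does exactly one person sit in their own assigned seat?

Pick the single fixed position: C(6,1) = 6 ways.
The remaining 5 must be deranged: !5 = 44.
Total: 6 × 44 = 264.

264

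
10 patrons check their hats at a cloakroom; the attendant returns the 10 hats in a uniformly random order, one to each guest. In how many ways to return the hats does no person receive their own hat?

1334961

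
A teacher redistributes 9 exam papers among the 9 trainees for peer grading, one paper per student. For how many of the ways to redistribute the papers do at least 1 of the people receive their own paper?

229384

Sum C(9,i)·!(9-i) for i = 1..9:
  i=1: C(9,1)·!8 = 9·14833 = 133497
  i=2: C(9,2)·!7 = 36·1854 = 66744
  i=3: C(9,3)·!6 = 84·265 = 22260
  i=4: C(9,4)·!5 = 126·44 = 5544
  i=5: C(9,5)·!4 = 126·9 = 1134
  i=6: C(9,6)·!3 = 84·2 = 168
  i=7: C(9,7)·!2 = 36·1 = 36
  i=8: C(9,8)·!1 = 9·0 = 0
  i=9: C(9,9)·!0 = 1·1 = 1
Total = 229384.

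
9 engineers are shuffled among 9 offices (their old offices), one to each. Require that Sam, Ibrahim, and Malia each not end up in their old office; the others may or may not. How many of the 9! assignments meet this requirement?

256320

Let A_j be the event that the j-th constrained one is fixed. By inclusion-exclusion over the 3 events:
Σ_{j=0}^{3} (-1)^j C(3,j)(9-j)!
= C(3,0)·9! - C(3,1)·8! + C(3,2)·7! - C(3,3)·6!
= 362880 - 120960 + 15120 - 720
= 256320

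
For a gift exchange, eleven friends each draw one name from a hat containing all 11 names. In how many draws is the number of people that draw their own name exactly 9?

55

Choose which 9 of the 11 are fixed: C(11,9) = 55.
The other 2 form a derangement: !2 = 1.
Total: 55 × 1 = 55.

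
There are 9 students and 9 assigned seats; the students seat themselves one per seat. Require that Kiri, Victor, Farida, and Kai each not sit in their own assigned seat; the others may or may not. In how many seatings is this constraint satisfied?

229080

Inclusion-exclusion on the 4 forbidden self-matches:
Σ_{j=0}^{4} (-1)^j C(4,j)(9-j)!
= C(4,0)·9! - C(4,1)·8! + C(4,2)·7! - C(4,3)·6! + C(4,4)·5!
= 362880 - 161280 + 30240 - 2880 + 120
= 229080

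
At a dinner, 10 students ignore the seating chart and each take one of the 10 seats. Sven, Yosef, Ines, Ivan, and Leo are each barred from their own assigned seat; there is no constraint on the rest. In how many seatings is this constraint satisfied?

2170680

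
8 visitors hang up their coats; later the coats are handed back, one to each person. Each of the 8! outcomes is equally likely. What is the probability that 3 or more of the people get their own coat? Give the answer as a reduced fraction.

647/8064

Favorable outcomes: Σ_{i≥3} C(8,i)·!(8-i) = 56·44 + 70·9 + 56·2 + 28·1 + 8·0 + 1·1 = 3235.
Total outcomes: 8! = 40320.
Probability = 3235/40320 = 647/8064.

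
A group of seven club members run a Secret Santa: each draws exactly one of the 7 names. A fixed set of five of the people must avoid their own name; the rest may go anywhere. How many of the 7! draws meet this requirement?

2428

Inclusion-exclusion on the 5 forbidden self-matches:
Σ_{j=0}^{5} (-1)^j C(5,j)(7-j)!
= C(5,0)·7! - C(5,1)·6! + C(5,2)·5! - C(5,3)·4! + C(5,4)·3! - C(5,5)·2!
= 5040 - 3600 + 1200 - 240 + 30 - 2
= 2428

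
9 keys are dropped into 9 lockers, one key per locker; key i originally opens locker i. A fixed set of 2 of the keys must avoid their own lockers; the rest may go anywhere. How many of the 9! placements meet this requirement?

Inclusion-exclusion on the 2 forbidden self-matches:
Σ_{j=0}^{2} (-1)^j C(2,j)(9-j)!
= C(2,0)·9! - C(2,1)·8! + C(2,2)·7!
= 362880 - 80640 + 5040
= 287280

287280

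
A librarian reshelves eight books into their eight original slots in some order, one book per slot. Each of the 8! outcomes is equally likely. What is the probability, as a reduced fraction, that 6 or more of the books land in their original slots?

29/40320

Favorable outcomes: Σ_{i≥6} C(8,i)·!(8-i) = 28·1 + 8·0 + 1·1 = 29.
Total outcomes: 8! = 40320.
Probability = 29/40320 = 29/40320.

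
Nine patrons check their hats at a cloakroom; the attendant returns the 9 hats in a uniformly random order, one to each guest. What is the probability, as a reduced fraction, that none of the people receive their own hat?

16687/45360

Favorable outcomes: !9 = 133496.
Total outcomes: 9! = 362880.
Probability = 133496/362880 = 16687/45360.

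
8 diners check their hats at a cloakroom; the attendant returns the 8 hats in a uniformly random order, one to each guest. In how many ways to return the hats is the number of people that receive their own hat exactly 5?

112

Choose which 5 of the 8 are fixed: C(8,5) = 56.
The other 3 form a derangement: !3 = 2.
Total: 56 × 2 = 112.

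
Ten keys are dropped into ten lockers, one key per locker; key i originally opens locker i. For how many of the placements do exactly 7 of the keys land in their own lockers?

240

Pick the 7 fixed positions: C(10,7) = 120 ways.
The other 3 form a derangement: !3 = 2.
Total: 120 × 2 = 240.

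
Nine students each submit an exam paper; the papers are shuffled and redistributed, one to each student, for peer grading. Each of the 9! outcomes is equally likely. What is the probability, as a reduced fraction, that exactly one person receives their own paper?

2119/5760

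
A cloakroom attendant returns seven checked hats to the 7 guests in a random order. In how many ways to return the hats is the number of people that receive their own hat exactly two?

924

Choose which 2 of the 7 are fixed: C(7,2) = 21.
The other 5 form a derangement: !5 = 44.
Total: 21 × 44 = 924.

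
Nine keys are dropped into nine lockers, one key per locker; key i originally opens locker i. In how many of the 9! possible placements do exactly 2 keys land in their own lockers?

66744

Choose which 2 of the 9 are fixed: C(9,2) = 36.
The other 7 form a derangement: !7 = 1854.
Total: 36 × 1854 = 66744.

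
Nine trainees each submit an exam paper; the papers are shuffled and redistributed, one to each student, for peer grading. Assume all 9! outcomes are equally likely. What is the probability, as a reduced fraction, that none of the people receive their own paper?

Favorable outcomes: !9 = 133496.
Total outcomes: 9! = 362880.
Probability = 133496/362880 = 16687/45360.

16687/45360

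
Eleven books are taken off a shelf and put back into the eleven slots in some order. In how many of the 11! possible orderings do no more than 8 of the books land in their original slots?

Sum C(11,i)·!(11-i) for i = 0..8:
  i=0: C(11,0)·!11 = 1·14684570 = 14684570
  i=1: C(11,1)·!10 = 11·1334961 = 14684571
  i=2: C(11,2)·!9 = 55·133496 = 7342280
  i=3: C(11,3)·!8 = 165·14833 = 2447445
  i=4: C(11,4)·!7 = 330·1854 = 611820
  i=5: C(11,5)·!6 = 462·265 = 122430
  i=6: C(11,6)·!5 = 462·44 = 20328
  i=7: C(11,7)·!4 = 330·9 = 2970
  i=8: C(11,8)·!3 = 165·2 = 330
Total = 39916744.

39916744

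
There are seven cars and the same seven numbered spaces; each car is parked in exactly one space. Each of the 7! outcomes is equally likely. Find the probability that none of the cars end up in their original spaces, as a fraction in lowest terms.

103/280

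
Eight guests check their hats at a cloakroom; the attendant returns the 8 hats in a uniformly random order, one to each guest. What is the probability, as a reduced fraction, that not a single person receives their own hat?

2119/5760

Favorable outcomes: !8 = 14833.
Total outcomes: 8! = 40320.
Probability = 14833/40320 = 2119/5760.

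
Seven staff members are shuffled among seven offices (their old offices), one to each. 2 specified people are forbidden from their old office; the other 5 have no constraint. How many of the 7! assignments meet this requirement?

3720

Inclusion-exclusion on the 2 forbidden self-matches:
Σ_{j=0}^{2} (-1)^j C(2,j)(7-j)!
= C(2,0)·7! - C(2,1)·6! + C(2,2)·5!
= 5040 - 1440 + 120
= 3720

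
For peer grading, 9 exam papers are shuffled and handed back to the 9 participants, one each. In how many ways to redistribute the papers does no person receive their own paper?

133496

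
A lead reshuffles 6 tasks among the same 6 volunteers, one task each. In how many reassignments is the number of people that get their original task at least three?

56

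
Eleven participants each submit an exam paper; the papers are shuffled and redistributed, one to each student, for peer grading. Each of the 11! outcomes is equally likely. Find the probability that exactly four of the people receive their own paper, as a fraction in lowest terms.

103/6720

Favorable outcomes: C(11,4)·!7 = 330·1854 = 611820.
Total outcomes: 11! = 39916800.
Probability = 611820/39916800 = 103/6720.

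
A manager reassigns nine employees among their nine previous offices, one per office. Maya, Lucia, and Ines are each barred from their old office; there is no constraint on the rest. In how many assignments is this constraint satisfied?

256320

Let A_j be the event that the j-th constrained one is fixed. By inclusion-exclusion over the 3 events:
Σ_{j=0}^{3} (-1)^j C(3,j)(9-j)!
= C(3,0)·9! - C(3,1)·8! + C(3,2)·7! - C(3,3)·6!
= 362880 - 120960 + 15120 - 720
= 256320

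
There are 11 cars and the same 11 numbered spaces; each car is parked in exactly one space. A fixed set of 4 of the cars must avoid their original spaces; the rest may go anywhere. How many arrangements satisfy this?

Let A_j be the event that the j-th constrained one is fixed. By inclusion-exclusion over the 4 events:
Σ_{j=0}^{4} (-1)^j C(4,j)(11-j)!
= C(4,0)·11! - C(4,1)·10! + C(4,2)·9! - C(4,3)·8! + C(4,4)·7!
= 39916800 - 14515200 + 2177280 - 161280 + 5040
= 27422640

27422640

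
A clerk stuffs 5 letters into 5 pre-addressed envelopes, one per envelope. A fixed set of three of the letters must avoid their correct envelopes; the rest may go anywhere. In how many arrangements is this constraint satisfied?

Let A_j be the event that the j-th constrained one is fixed. By inclusion-exclusion over the 3 events:
Σ_{j=0}^{3} (-1)^j C(3,j)(5-j)!
= C(3,0)·5! - C(3,1)·4! + C(3,2)·3! - C(3,3)·2!
= 120 - 72 + 18 - 2
= 64

64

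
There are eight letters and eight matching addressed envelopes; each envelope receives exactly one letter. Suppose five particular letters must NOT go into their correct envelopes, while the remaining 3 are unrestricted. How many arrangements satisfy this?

21234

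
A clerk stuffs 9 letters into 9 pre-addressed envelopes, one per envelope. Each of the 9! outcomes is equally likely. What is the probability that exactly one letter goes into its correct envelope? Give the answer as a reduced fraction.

Favorable outcomes: C(9,1)·!8 = 9·14833 = 133497.
Total outcomes: 9! = 362880.
Probability = 133497/362880 = 2119/5760.

2119/5760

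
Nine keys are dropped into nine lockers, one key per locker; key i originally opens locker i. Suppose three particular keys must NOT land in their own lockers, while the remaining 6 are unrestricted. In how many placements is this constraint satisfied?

256320

Let A_j be the event that the j-th constrained one is fixed. By inclusion-exclusion over the 3 events:
Σ_{j=0}^{3} (-1)^j C(3,j)(9-j)!
= C(3,0)·9! - C(3,1)·8! + C(3,2)·7! - C(3,3)·6!
= 362880 - 120960 + 15120 - 720
= 256320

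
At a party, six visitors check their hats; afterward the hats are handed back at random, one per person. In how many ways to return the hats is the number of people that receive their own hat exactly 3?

Pick the 3 fixed positions: C(6,3) = 20 ways.
The other 3 form a derangement: !3 = 2.
Total: 20 × 2 = 40.

40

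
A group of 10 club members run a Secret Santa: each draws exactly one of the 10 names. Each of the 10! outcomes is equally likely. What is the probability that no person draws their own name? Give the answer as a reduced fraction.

16481/44800

Favorable outcomes: !10 = 1334961.
Total outcomes: 10! = 3628800.
Probability = 1334961/3628800 = 16481/44800.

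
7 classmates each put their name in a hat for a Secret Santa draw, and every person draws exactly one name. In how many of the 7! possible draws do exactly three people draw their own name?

Choose which 3 of the 7 are fixed: C(7,3) = 35.
The other 4 form a derangement: !4 = 9.
Total: 35 × 9 = 315.

315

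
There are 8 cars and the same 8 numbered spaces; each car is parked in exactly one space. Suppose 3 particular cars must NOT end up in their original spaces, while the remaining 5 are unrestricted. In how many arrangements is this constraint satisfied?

27240

Let A_j be the event that the j-th constrained one is fixed. By inclusion-exclusion over the 3 events:
Σ_{j=0}^{3} (-1)^j C(3,j)(8-j)!
= C(3,0)·8! - C(3,1)·7! + C(3,2)·6! - C(3,3)·5!
= 40320 - 15120 + 2160 - 120
= 27240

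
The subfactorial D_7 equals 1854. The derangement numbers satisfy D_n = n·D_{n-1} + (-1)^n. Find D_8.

D_8 = 8·1854 + 1 = 14833.

14833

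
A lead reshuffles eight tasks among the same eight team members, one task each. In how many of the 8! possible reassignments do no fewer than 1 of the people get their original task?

25487

# with exactly i fixed is C(8,i)·!(8-i); sum over i=1..8:
  i=1: C(8,1)·!7 = 8·1854 = 14832
  i=2: C(8,2)·!6 = 28·265 = 7420
  i=3: C(8,3)·!5 = 56·44 = 2464
  i=4: C(8,4)·!4 = 70·9 = 630
  i=5: C(8,5)·!3 = 56·2 = 112
  i=6: C(8,6)·!2 = 28·1 = 28
  i=7: C(8,7)·!1 = 8·0 = 0
  i=8: C(8,8)·!0 = 1·1 = 1
Total = 25487.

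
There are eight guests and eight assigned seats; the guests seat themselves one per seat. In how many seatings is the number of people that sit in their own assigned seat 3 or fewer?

39549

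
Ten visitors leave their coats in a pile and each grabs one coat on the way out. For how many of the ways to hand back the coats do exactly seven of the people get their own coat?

240

Choose which 7 of the 10 are fixed: C(10,7) = 120.
The other 3 form a derangement: !3 = 2.
Total: 120 × 2 = 240.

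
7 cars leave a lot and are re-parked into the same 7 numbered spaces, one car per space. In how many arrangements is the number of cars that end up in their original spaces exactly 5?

21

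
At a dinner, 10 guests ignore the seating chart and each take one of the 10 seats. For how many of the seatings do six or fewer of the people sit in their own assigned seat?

3628514

Sum C(10,i)·!(10-i) for i = 0..6:
  i=0: C(10,0)·!10 = 1·1334961 = 1334961
  i=1: C(10,1)·!9 = 10·133496 = 1334960
  i=2: C(10,2)·!8 = 45·14833 = 667485
  i=3: C(10,3)·!7 = 120·1854 = 222480
  i=4: C(10,4)·!6 = 210·265 = 55650
  i=5: C(10,5)·!5 = 252·44 = 11088
  i=6: C(10,6)·!4 = 210·9 = 1890
Total = 3628514.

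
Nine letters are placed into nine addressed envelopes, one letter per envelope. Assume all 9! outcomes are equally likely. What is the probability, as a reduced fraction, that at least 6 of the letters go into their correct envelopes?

Favorable outcomes: Σ_{i≥6} C(9,i)·!(9-i) = 84·2 + 36·1 + 9·0 + 1·1 = 205.
Total outcomes: 9! = 362880.
Probability = 205/362880 = 41/72576.

41/72576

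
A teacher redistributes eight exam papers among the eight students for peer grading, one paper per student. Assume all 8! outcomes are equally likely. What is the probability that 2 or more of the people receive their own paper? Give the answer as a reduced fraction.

Favorable outcomes: Σ_{i≥2} C(8,i)·!(8-i) = 28·265 + 56·44 + 70·9 + 56·2 + 28·1 + 8·0 + 1·1 = 10655.
Total outcomes: 8! = 40320.
Probability = 10655/40320 = 2131/8064.

2131/8064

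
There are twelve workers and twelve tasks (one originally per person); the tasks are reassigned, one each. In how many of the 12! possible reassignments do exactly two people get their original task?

Choose which 2 of the 12 are fixed: C(12,2) = 66.
The remaining 10 must be deranged: !10 = 1334961.
Total: 66 × 1334961 = 88107426.

88107426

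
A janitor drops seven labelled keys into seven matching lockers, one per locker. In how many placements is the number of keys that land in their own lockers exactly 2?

924

Choose which 2 of the 7 are fixed: C(7,2) = 21.
The other 5 form a derangement: !5 = 44.
Total: 21 × 44 = 924.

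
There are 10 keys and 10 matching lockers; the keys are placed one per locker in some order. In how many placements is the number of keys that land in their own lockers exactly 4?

Choose which 4 of the 10 are fixed: C(10,4) = 210.
The remaining 6 must be deranged: !6 = 265.
Total: 210 × 265 = 55650.

55650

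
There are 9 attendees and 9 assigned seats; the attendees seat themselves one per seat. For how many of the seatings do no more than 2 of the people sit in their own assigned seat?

# with exactly i fixed is C(9,i)·!(9-i); sum over i=0..2:
  i=0: C(9,0)·!9 = 1·133496 = 133496
  i=1: C(9,1)·!8 = 9·14833 = 133497
  i=2: C(9,2)·!7 = 36·1854 = 66744
Total = 333737.

333737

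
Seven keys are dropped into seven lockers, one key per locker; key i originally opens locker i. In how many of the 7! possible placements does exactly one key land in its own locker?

1855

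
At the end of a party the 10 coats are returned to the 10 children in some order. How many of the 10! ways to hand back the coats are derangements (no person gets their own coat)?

1334961

Recurrence: !10 = 10·!9 + (-1)^10.
!10 = 10·133496 + 1 = 1334961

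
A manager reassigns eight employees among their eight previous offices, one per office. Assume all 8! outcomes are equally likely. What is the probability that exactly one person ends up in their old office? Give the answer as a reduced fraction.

103/280

Favorable outcomes: C(8,1)·!7 = 8·1854 = 14832.
Total outcomes: 8! = 40320.
Probability = 14832/40320 = 103/280.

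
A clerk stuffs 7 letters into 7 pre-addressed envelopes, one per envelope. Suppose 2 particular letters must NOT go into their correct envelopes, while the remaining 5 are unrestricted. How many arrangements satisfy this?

Let A_j be the event that the j-th constrained one is fixed. By inclusion-exclusion over the 2 events:
Σ_{j=0}^{2} (-1)^j C(2,j)(7-j)!
= C(2,0)·7! - C(2,1)·6! + C(2,2)·5!
= 5040 - 1440 + 120
= 3720

3720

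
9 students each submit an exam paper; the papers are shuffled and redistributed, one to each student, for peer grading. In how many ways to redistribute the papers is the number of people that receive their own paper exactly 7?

36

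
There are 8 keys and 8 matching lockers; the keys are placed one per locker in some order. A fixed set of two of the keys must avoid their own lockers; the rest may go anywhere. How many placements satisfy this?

Let A_j be the event that the j-th constrained one is fixed. By inclusion-exclusion over the 2 events:
Σ_{j=0}^{2} (-1)^j C(2,j)(8-j)!
= C(2,0)·8! - C(2,1)·7! + C(2,2)·6!
= 40320 - 10080 + 720
= 30960

30960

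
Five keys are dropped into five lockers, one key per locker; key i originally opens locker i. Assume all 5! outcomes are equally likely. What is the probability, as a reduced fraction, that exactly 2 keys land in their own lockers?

1/6

Favorable outcomes: C(5,2)·!3 = 10·2 = 20.
Total outcomes: 5! = 120.
Probability = 20/120 = 1/6.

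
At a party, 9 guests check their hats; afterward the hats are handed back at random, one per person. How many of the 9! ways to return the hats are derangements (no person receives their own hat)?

By inclusion-exclusion, !9 = Σ (-1)^k · 9!/k! for k=0..9
= 9! - 9!/1! + 9!/2! - 9!/3! + 9!/4! - 9!/5! + 9!/6! - 9!/7! + 9!/8! - 9!/9!
= 362880 - 362880 + 181440 - 60480 + 15120 - 3024 + 504 - 72 + 9 - 1
= 133496

133496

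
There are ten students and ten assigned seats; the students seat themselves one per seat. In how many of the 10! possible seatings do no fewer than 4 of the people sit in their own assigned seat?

68914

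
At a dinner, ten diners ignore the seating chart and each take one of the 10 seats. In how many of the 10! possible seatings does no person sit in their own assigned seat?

Use !n = (n-1)(!(n-1) + !(n-2)).
!10 = 9·(133496 + 14833) = 9·148329 = 1334961

1334961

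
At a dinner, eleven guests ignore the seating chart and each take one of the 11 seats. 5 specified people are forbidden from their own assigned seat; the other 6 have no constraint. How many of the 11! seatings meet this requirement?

Let A_j be the event that the j-th constrained one is fixed. By inclusion-exclusion over the 5 events:
Σ_{j=0}^{5} (-1)^j C(5,j)(11-j)!
= C(5,0)·11! - C(5,1)·10! + C(5,2)·9! - C(5,3)·8! + C(5,4)·7! - C(5,5)·6!
= 39916800 - 18144000 + 3628800 - 403200 + 25200 - 720
= 25022880

25022880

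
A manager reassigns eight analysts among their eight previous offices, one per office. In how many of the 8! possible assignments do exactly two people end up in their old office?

Pick the 2 fixed positions: C(8,2) = 28 ways.
The remaining 6 must be deranged: !6 = 265.
Total: 28 × 265 = 7420.

7420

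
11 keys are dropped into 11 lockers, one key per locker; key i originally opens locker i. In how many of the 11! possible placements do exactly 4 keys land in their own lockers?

611820

Choose which 4 of the 11 are fixed: C(11,4) = 330.
The remaining 7 must be deranged: !7 = 1854.
Total: 330 × 1854 = 611820.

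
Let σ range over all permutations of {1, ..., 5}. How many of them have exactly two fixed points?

20

Pick the 2 fixed positions: C(5,2) = 10 ways.
The remaining 3 must be deranged: !3 = 2.
Total: 10 × 2 = 20.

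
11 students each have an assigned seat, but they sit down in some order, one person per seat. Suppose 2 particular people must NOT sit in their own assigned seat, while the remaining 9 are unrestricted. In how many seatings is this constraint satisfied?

Let A_j be the event that the j-th constrained one is fixed. By inclusion-exclusion over the 2 events:
Σ_{j=0}^{2} (-1)^j C(2,j)(11-j)!
= C(2,0)·11! - C(2,1)·10! + C(2,2)·9!
= 39916800 - 7257600 + 362880
= 33022080

33022080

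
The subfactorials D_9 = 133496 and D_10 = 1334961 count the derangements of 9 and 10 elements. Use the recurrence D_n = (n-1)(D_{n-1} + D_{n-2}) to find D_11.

D_11 = (11-1)·(D_10 + D_9) = 10·(1334961 + 133496) = 10·1468457 = 14684570.

14684570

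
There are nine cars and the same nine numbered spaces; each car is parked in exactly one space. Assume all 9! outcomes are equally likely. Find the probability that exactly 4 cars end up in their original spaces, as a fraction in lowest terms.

11/720

Favorable outcomes: C(9,4)·!5 = 126·44 = 5544.
Total outcomes: 9! = 362880.
Probability = 5544/362880 = 11/720.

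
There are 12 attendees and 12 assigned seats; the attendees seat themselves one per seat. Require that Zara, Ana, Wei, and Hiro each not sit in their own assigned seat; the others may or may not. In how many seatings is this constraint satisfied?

339696000

Let A_j be the event that the j-th constrained one is fixed. By inclusion-exclusion over the 4 events:
Σ_{j=0}^{4} (-1)^j C(4,j)(12-j)!
= C(4,0)·12! - C(4,1)·11! + C(4,2)·10! - C(4,3)·9! + C(4,4)·8!
= 479001600 - 159667200 + 21772800 - 1451520 + 40320
= 339696000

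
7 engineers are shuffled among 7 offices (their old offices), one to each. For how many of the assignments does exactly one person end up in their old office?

1855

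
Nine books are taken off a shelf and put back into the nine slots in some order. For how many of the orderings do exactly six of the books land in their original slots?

168

Pick the 6 fixed positions: C(9,6) = 84 ways.
The remaining 3 must be deranged: !3 = 2.
Total: 84 × 2 = 168.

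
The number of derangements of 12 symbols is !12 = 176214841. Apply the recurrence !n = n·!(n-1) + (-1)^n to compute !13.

!13 = 13·176214841 - 1 = 2290792932.

2290792932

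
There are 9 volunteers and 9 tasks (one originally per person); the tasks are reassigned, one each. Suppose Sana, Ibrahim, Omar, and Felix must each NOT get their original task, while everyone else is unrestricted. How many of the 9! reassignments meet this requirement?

Inclusion-exclusion on the 4 forbidden self-matches:
Σ_{j=0}^{4} (-1)^j C(4,j)(9-j)!
= C(4,0)·9! - C(4,1)·8! + C(4,2)·7! - C(4,3)·6! + C(4,4)·5!
= 362880 - 161280 + 30240 - 2880 + 120
= 229080

229080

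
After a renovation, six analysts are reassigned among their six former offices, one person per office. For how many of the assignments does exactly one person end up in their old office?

264

Choose which one of the 6 is fixed: C(6,1) = 6.
The remaining 5 must be deranged: !5 = 44.
Total: 6 × 44 = 264.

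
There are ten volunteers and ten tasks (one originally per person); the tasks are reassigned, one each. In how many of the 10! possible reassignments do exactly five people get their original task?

Choose which 5 of the 10 are fixed: C(10,5) = 252.
The remaining 5 must be deranged: !5 = 44.
Total: 252 × 44 = 11088.

11088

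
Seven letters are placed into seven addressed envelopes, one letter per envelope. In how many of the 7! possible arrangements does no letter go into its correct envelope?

The subfactorial !7 = [7!/e] (nearest integer).
7! = 5040, and 5040/e ≈ 1854.11, so !7 = 1854.

1854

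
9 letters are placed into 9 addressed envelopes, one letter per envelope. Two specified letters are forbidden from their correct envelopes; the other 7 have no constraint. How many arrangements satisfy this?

287280

Inclusion-exclusion on the 2 forbidden self-matches:
Σ_{j=0}^{2} (-1)^j C(2,j)(9-j)!
= C(2,0)·9! - C(2,1)·8! + C(2,2)·7!
= 362880 - 80640 + 5040
= 287280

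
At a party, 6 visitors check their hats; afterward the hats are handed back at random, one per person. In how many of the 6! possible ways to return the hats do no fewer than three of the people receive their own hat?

56

# with exactly i fixed is C(6,i)·!(6-i); sum over i=3..6:
  i=3: C(6,3)·!3 = 20·2 = 40
  i=4: C(6,4)·!2 = 15·1 = 15
  i=5: C(6,5)·!1 = 6·0 = 0
  i=6: C(6,6)·!0 = 1·1 = 1
Total = 56.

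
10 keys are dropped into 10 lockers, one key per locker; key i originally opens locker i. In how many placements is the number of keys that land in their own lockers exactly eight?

45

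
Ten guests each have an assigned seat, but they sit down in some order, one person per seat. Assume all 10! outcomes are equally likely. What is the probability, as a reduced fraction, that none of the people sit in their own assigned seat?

16481/44800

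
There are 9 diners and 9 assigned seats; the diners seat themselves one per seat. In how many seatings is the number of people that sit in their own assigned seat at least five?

1339

Sum C(9,i)·!(9-i) for i = 5..9:
  i=5: C(9,5)·!4 = 126·9 = 1134
  i=6: C(9,6)·!3 = 84·2 = 168
  i=7: C(9,7)·!2 = 36·1 = 36
  i=8: C(9,8)·!1 = 9·0 = 0
  i=9: C(9,9)·!0 = 1·1 = 1
Total = 1339.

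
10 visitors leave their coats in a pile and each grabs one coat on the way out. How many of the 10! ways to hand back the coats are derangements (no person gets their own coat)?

Use !n = n·!(n-1) + (-1)^n.
!10 = 10·133496 + 1 = 1334961

1334961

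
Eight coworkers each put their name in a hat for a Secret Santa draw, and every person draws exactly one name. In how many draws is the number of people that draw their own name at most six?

Sum C(8,i)·!(8-i) for i = 0..6:
  i=0: C(8,0)·!8 = 1·14833 = 14833
  i=1: C(8,1)·!7 = 8·1854 = 14832
  i=2: C(8,2)·!6 = 28·265 = 7420
  i=3: C(8,3)·!5 = 56·44 = 2464
  i=4: C(8,4)·!4 = 70·9 = 630
  i=5: C(8,5)·!3 = 56·2 = 112
  i=6: C(8,6)·!2 = 28·1 = 28
Total = 40319.

40319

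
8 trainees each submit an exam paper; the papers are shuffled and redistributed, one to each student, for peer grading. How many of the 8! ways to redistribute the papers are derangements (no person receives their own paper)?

14833

Use !n = (n-1)(!(n-1) + !(n-2)).
!8 = 7·(1854 + 265) = 7·2119 = 14833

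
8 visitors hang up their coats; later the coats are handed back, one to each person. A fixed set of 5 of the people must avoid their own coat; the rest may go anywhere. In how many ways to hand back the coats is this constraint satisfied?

21234

Inclusion-exclusion on the 5 forbidden self-matches:
Σ_{j=0}^{5} (-1)^j C(5,j)(8-j)!
= C(5,0)·8! - C(5,1)·7! + C(5,2)·6! - C(5,3)·5! + C(5,4)·4! - C(5,5)·3!
= 40320 - 25200 + 7200 - 1200 + 120 - 6
= 21234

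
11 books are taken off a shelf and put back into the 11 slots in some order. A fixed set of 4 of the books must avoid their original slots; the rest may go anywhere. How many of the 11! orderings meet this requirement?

Inclusion-exclusion on the 4 forbidden self-matches:
Σ_{j=0}^{4} (-1)^j C(4,j)(11-j)!
= C(4,0)·11! - C(4,1)·10! + C(4,2)·9! - C(4,3)·8! + C(4,4)·7!
= 39916800 - 14515200 + 2177280 - 161280 + 5040
= 27422640

27422640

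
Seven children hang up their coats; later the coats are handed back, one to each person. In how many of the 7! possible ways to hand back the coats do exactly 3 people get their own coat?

315

Pick the 3 fixed positions: C(7,3) = 35 ways.
The other 4 form a derangement: !4 = 9.
Total: 35 × 9 = 315.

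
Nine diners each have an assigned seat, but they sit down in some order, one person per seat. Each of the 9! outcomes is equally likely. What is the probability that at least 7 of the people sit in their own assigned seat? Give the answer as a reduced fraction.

37/362880

Favorable outcomes: Σ_{i≥7} C(9,i)·!(9-i) = 36·1 + 9·0 + 1·1 = 37.
Total outcomes: 9! = 362880.
Probability = 37/362880 = 37/362880.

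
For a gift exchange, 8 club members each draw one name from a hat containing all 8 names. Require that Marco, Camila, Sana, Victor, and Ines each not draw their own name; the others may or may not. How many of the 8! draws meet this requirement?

Let A_j be the event that the j-th constrained one is fixed. By inclusion-exclusion over the 5 events:
Σ_{j=0}^{5} (-1)^j C(5,j)(8-j)!
= C(5,0)·8! - C(5,1)·7! + C(5,2)·6! - C(5,3)·5! + C(5,4)·4! - C(5,5)·3!
= 40320 - 25200 + 7200 - 1200 + 120 - 6
= 21234

21234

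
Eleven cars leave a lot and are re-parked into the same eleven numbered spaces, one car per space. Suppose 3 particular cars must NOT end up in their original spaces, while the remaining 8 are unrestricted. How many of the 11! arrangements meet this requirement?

Let A_j be the event that the j-th constrained one is fixed. By inclusion-exclusion over the 3 events:
Σ_{j=0}^{3} (-1)^j C(3,j)(11-j)!
= C(3,0)·11! - C(3,1)·10! + C(3,2)·9! - C(3,3)·8!
= 39916800 - 10886400 + 1088640 - 40320
= 30078720

30078720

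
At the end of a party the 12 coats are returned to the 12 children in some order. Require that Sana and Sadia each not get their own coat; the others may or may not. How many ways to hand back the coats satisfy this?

Let A_j be the event that the j-th constrained one is fixed. By inclusion-exclusion over the 2 events:
Σ_{j=0}^{2} (-1)^j C(2,j)(12-j)!
= C(2,0)·12! - C(2,1)·11! + C(2,2)·10!
= 479001600 - 79833600 + 3628800
= 402796800

402796800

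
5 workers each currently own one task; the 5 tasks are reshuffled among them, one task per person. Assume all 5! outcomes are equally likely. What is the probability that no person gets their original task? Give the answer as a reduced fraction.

11/30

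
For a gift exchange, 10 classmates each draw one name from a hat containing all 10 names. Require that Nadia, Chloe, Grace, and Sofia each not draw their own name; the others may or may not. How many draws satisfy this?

Inclusion-exclusion on the 4 forbidden self-matches:
Σ_{j=0}^{4} (-1)^j C(4,j)(10-j)!
= C(4,0)·10! - C(4,1)·9! + C(4,2)·8! - C(4,3)·7! + C(4,4)·6!
= 3628800 - 1451520 + 241920 - 20160 + 720
= 2399760

2399760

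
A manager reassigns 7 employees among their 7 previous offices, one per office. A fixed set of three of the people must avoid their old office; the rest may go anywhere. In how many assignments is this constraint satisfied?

3216

Let A_j be the event that the j-th constrained one is fixed. By inclusion-exclusion over the 3 events:
Σ_{j=0}^{3} (-1)^j C(3,j)(7-j)!
= C(3,0)·7! - C(3,1)·6! + C(3,2)·5! - C(3,3)·4!
= 5040 - 2160 + 360 - 24
= 3216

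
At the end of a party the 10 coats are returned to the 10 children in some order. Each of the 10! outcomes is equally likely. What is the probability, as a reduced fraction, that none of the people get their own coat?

16481/44800

Favorable outcomes: !10 = 1334961.
Total outcomes: 10! = 3628800.
Probability = 1334961/3628800 = 16481/44800.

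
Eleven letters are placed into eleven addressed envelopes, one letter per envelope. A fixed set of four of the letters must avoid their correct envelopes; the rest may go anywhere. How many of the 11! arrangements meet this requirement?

27422640

Inclusion-exclusion on the 4 forbidden self-matches:
Σ_{j=0}^{4} (-1)^j C(4,j)(11-j)!
= C(4,0)·11! - C(4,1)·10! + C(4,2)·9! - C(4,3)·8! + C(4,4)·7!
= 39916800 - 14515200 + 2177280 - 161280 + 5040
= 27422640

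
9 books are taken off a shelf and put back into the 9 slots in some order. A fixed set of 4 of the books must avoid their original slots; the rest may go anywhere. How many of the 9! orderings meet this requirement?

229080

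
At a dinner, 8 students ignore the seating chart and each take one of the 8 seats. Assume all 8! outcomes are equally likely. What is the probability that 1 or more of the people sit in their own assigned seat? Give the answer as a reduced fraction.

Favorable outcomes: Σ_{i≥1} C(8,i)·!(8-i) = 8·1854 + 28·265 + 56·44 + 70·9 + 56·2 + 28·1 + 8·0 + 1·1 = 25487.
Total outcomes: 8! = 40320.
Probability = 25487/40320 = 3641/5760.

3641/5760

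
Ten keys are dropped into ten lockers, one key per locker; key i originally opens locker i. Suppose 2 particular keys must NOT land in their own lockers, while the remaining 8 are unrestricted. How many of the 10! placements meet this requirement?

2943360

Let A_j be the event that the j-th constrained one is fixed. By inclusion-exclusion over the 2 events:
Σ_{j=0}^{2} (-1)^j C(2,j)(10-j)!
= C(2,0)·10! - C(2,1)·9! + C(2,2)·8!
= 3628800 - 725760 + 40320
= 2943360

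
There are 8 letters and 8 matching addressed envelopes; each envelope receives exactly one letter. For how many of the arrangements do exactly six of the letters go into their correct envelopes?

28

Pick the 6 fixed positions: C(8,6) = 28 ways.
The remaining 2 must be deranged: !2 = 1.
Total: 28 × 1 = 28.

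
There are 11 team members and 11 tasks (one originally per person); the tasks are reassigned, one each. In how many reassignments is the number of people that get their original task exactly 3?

Choose which 3 of the 11 are fixed: C(11,3) = 165.
The remaining 8 must be deranged: !8 = 14833.
Total: 165 × 14833 = 2447445.

2447445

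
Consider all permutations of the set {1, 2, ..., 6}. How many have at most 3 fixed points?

704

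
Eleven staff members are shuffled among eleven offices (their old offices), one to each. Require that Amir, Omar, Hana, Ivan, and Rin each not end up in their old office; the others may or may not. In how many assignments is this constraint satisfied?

Inclusion-exclusion on the 5 forbidden self-matches:
Σ_{j=0}^{5} (-1)^j C(5,j)(11-j)!
= C(5,0)·11! - C(5,1)·10! + C(5,2)·9! - C(5,3)·8! + C(5,4)·7! - C(5,5)·6!
= 39916800 - 18144000 + 3628800 - 403200 + 25200 - 720
= 25022880

25022880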